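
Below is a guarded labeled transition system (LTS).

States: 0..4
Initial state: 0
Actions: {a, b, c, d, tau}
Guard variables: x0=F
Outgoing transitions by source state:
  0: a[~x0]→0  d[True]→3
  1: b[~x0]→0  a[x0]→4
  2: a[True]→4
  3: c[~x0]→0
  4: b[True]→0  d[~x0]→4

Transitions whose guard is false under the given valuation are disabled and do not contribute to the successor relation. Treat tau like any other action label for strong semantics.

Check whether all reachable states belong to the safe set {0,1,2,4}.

Allowed set {0,1,2,4}
Reachable = {0,3}
  0: ✓
  3: ✗ unsafe
witness against invariant: d → 3

Answer: INVARIANT VIOLATED at state 3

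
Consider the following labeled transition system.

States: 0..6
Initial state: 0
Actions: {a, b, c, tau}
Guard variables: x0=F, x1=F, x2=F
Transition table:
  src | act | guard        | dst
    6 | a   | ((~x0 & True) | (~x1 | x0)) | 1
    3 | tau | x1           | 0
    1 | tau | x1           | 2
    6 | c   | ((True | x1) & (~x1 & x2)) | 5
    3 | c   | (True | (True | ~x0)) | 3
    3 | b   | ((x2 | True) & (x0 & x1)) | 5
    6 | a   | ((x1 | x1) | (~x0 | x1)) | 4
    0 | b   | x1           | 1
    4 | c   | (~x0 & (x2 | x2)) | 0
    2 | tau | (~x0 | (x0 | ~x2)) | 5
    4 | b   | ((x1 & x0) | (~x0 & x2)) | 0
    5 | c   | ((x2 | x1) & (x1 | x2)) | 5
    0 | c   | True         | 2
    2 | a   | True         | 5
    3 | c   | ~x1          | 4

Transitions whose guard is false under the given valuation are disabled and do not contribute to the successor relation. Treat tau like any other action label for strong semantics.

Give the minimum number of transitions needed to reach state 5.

Layered search for 5:
  L0 = {0}
  L1 = {2}
  L2 = {5}
5 enters at depth 2; path c·a

Answer: 2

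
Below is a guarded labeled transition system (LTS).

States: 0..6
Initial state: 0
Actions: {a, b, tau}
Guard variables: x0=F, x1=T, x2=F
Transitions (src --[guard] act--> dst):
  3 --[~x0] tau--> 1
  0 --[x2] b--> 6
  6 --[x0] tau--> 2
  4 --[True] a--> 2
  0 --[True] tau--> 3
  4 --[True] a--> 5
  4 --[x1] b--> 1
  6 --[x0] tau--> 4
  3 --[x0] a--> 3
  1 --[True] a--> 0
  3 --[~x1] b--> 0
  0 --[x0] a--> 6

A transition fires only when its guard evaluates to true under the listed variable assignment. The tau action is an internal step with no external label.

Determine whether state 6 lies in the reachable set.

Guard filter leaves 6 enabled edge(s).
Layer 0: {0}
Layer 1: {3}  cumulative {0,3}
Layer 2: {1}  cumulative {0,1,3}
Reach set: {0,1,3}

Answer: UNREACHABLE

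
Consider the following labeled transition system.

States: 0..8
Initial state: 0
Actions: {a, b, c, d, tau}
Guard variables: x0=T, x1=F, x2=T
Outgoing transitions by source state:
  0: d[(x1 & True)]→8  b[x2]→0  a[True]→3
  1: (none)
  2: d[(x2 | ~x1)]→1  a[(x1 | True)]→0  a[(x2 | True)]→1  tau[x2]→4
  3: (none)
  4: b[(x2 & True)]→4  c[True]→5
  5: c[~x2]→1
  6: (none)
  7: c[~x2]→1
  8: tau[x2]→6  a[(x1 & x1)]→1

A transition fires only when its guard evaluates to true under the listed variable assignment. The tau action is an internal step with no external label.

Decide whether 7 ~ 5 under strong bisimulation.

Answer: BISIMILAR

Analysis:
Refine partition for ~:
  round 0: {{0,1,2,3,4,5,6,7,8}}
  round 1: {{0},{1,3,5,6,7},{2},{4},{8}}
stable after 2 split(s): 5 block(s)
7∈{1,3,5,6,7}, 5∈{1,3,5,6,7}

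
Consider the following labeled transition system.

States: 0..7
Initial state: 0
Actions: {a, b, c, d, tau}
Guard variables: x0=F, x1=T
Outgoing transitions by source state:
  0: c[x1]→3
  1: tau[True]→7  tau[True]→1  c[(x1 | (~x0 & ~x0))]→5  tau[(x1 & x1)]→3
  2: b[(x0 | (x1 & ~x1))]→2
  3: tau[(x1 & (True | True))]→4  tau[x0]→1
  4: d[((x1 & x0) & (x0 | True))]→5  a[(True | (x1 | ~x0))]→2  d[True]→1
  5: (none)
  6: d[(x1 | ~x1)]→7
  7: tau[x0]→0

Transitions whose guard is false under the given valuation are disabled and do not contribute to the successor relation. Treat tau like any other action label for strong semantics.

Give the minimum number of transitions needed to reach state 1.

BFS to 1:
  Layer 0: {0}
  Layer 1: {3}
  Layer 2: {4}
  Layer 3: {1,2}
first hit 1 at d=3 via c·tau·d

Answer: 3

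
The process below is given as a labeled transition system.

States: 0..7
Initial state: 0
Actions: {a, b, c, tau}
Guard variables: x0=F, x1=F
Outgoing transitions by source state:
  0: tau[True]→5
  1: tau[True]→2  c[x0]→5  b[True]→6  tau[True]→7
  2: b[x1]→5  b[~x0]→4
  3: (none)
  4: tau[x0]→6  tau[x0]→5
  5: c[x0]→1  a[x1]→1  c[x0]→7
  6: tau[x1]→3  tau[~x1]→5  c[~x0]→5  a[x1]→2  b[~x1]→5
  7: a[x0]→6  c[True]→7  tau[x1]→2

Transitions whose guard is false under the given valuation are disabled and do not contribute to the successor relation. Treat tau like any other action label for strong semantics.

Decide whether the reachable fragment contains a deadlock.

Reach set: {0,5}
  0: tau→5  [1 exit(s)]
  5: ∅  [deadlock]
trace reaching 5: tau

Answer: DEADLOCK at state 5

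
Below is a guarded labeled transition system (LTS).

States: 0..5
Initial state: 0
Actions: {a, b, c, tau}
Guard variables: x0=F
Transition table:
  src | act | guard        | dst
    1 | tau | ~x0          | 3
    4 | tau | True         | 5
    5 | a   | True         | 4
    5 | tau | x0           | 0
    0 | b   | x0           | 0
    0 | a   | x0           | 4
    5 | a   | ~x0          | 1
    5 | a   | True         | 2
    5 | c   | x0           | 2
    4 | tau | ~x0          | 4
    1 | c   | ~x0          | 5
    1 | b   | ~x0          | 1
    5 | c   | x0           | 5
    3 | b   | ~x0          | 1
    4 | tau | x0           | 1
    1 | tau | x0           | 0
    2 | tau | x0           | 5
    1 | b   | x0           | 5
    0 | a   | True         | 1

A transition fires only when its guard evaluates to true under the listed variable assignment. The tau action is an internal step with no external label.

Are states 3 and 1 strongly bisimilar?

Refine partition for ~:
  P[0] = {{0,1,2,3,4,5}}
  P[1] = {{0,5},{1},{2},{3},{4}}
  P[2] = {{0},{1},{2},{3},{4},{5}}
Fixed point at round 3; 6 class(es).
class of 3: {3}; class of 1: {1}

Answer: NOT BISIMILAR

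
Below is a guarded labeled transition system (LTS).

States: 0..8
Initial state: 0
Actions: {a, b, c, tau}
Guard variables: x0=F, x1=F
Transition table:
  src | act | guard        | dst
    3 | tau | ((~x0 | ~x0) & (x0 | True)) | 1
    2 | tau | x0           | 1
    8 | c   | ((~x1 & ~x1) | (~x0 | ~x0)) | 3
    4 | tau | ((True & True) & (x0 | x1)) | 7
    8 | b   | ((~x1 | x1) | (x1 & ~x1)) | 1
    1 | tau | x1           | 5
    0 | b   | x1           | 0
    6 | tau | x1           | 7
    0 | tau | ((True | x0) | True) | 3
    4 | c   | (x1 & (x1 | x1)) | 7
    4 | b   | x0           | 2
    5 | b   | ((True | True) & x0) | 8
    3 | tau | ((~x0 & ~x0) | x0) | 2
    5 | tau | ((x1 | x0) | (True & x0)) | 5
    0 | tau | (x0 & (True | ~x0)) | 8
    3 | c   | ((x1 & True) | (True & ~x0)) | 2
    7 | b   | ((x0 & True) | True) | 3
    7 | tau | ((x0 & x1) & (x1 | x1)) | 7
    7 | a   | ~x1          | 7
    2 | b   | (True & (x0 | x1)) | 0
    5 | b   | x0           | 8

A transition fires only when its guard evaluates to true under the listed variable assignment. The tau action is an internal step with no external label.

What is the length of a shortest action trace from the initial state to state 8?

Answer: UNREACHABLE

Analysis:
Layered search for 8:
  L0 = {0}
  L1 = {3}
  L2 = {1,2}
8 never appears.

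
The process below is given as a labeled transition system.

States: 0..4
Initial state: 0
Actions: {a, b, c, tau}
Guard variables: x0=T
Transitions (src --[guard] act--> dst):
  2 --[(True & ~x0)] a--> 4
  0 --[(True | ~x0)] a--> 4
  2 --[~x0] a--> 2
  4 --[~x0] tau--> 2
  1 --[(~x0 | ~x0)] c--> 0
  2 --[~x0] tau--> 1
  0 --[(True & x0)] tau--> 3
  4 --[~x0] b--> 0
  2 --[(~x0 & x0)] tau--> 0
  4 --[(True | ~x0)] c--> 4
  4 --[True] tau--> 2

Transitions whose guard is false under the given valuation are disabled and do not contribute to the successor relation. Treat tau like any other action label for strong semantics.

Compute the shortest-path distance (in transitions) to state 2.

Answer: 2

Working:
BFS to 2:
  Layer 0: {0}
  Layer 1: {3,4}
  Layer 2: {2}
depth(2)=2, e.g. a·tau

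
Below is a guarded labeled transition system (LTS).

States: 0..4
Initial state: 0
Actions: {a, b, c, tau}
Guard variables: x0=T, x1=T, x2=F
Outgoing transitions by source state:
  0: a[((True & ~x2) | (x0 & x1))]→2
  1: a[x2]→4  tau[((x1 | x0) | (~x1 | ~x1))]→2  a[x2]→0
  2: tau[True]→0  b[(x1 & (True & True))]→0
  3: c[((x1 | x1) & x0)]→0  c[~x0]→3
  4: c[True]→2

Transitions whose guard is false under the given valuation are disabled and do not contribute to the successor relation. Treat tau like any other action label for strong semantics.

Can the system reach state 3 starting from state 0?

Answer: UNREACHABLE

Trace:
After dropping false guards: 6 live edges.
depth 0: {0}
depth 1: {2}  cumulative {0,2}
Reach set: {0,2}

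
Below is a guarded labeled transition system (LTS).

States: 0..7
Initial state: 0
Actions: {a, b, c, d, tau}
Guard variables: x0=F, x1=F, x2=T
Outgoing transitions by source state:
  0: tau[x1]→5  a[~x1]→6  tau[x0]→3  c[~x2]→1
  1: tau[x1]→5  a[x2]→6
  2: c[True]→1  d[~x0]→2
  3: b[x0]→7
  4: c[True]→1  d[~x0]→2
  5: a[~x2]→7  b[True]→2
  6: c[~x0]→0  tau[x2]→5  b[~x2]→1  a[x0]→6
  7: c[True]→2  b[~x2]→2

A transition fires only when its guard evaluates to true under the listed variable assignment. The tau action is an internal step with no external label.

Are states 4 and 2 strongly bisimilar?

Compute ~ classes (split until stable):
  round 0: {{0,1,2,3,4,5,6,7}}
  round 1: {{0,1},{2,4},{3},{5},{6},{7}}
stable after 2 split(s): 6 block(s)
class of 4: {2,4}; class of 2: {2,4}

Answer: BISIMILAR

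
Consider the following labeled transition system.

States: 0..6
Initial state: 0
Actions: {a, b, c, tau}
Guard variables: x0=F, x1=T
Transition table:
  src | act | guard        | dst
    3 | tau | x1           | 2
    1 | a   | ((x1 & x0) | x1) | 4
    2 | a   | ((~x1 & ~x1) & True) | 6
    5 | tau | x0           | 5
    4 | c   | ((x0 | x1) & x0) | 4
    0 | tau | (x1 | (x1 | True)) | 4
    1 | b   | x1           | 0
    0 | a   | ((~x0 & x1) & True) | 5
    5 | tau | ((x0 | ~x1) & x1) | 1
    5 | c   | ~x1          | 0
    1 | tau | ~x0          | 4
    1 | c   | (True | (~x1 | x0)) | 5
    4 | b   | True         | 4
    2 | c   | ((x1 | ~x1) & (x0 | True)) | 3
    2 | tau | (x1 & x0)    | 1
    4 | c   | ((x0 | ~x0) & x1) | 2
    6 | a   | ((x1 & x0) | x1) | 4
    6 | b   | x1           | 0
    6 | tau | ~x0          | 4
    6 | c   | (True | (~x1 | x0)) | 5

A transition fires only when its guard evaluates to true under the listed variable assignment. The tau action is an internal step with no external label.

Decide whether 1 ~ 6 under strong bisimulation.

Answer: BISIMILAR

Working:
Bisimulation quotient by refinement:
  round 0: {{0,1,2,3,4,5,6}}
  round 1: {{0},{1,6},{2},{3},{4},{5}}
stable after 2 split(s): 6 block(s)
class of 1: {1,6}; class of 6: {1,6}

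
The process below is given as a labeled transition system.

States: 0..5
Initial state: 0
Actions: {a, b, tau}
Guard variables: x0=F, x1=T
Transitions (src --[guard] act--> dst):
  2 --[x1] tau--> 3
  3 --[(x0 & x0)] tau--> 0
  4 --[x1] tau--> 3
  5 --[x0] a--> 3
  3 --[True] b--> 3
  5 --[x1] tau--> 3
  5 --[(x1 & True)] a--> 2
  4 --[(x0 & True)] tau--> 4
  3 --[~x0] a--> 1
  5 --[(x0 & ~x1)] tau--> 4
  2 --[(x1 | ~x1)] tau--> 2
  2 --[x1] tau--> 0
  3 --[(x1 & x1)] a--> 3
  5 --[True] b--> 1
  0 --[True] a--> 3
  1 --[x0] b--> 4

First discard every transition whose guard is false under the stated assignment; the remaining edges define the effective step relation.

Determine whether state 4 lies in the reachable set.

Answer: UNREACHABLE

Working:
After dropping false guards: 11 live edges.
L0 = {0}
L1 = {3}  now seen {0,3}
L2 = {1}  now seen {0,1,3}
Reachable = {0,1,3}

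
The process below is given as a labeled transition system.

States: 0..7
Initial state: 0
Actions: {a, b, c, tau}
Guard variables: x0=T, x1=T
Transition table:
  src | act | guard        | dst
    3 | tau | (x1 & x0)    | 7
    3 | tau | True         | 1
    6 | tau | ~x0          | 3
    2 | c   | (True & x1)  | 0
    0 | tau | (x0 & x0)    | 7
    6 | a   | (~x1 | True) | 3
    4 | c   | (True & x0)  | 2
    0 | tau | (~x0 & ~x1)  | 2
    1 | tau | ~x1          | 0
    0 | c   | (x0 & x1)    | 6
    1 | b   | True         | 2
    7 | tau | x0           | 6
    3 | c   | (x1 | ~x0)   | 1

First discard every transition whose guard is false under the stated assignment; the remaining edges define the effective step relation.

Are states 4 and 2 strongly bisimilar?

Answer: NOT BISIMILAR

Trace:
Bisimulation quotient by refinement:
  π0 = {{0,1,2,3,4,5,6,7}}
  π1 = {{0,3},{1},{2,4},{5},{6},{7}}
  π2 = {{0},{1},{2},{3},{4},{5},{6},{7}}
stable after 3 split(s): 8 block(s)
4∈{4}, 2∈{2}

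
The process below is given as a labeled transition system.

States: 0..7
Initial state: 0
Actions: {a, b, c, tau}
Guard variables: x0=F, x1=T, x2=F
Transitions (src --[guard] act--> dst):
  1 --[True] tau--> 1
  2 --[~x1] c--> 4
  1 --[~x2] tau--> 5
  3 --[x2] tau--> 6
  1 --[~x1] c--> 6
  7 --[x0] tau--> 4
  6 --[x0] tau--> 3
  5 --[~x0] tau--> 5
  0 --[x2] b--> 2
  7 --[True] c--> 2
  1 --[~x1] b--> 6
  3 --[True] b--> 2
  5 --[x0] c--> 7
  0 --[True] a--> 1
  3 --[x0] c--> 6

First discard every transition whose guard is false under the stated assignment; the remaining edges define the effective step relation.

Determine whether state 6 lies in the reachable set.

Guard filter leaves 6 enabled edge(s).
depth 0: {0}
depth 1: {1}  cumulative {0,1}
depth 2: {5}  cumulative {0,1,5}
R = {0,1,5}

Answer: UNREACHABLE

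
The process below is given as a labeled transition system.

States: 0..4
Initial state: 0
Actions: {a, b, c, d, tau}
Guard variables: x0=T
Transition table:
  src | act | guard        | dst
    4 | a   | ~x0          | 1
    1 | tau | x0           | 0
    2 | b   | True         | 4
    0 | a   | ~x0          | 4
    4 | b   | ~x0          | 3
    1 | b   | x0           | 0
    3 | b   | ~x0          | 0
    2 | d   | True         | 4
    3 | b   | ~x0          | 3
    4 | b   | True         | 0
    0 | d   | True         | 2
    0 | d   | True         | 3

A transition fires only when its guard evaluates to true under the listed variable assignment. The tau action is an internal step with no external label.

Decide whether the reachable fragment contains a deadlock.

Answer: DEADLOCK at state 3

Analysis:
Reach set: {0,2,3,4}
  0: d→2  d→3  [2 exit(s)]
  2: b→4  d→4  [2 exit(s)]
  3: ∅  [STUCK]
  4: b→0  [1 exit(s)]
Path to 3: d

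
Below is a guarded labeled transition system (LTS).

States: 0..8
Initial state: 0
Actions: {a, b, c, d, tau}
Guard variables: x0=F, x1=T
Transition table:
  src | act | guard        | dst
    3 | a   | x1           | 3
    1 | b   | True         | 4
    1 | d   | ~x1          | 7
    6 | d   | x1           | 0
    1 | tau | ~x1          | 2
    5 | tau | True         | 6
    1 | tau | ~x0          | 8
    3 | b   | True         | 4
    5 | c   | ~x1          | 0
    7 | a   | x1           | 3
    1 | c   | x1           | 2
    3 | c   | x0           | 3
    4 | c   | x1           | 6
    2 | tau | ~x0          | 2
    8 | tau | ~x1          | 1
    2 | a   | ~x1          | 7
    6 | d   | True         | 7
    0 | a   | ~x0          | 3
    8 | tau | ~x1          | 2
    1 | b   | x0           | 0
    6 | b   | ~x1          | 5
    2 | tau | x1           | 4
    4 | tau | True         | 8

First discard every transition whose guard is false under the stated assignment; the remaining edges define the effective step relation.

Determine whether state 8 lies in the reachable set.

Answer: REACHABLE

Working:
Guard filter leaves 14 enabled edge(s).
Layer 0: {0}
Layer 1: {3}  now seen {0,3}
Layer 2: {4}  now seen {0,3,4}
Layer 3: {6,8}  now seen {0,3,4,6,8}
Layer 4: {7}  now seen {0,3,4,6,7,8}
Reach set: {0,3,4,6,7,8}
Path to 8: a·b·tau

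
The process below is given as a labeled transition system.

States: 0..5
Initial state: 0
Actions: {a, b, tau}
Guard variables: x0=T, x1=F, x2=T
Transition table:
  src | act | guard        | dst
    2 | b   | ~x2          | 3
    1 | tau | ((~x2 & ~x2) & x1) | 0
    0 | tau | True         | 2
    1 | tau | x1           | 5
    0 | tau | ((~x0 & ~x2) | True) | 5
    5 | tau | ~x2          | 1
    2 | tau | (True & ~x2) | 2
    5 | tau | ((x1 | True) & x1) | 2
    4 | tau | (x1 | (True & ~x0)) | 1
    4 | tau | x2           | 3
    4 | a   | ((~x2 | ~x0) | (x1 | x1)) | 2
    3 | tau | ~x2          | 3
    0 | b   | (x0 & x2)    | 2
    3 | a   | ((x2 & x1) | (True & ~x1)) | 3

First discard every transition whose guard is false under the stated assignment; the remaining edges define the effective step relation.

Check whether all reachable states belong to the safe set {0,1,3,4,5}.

Answer: INVARIANT VIOLATED at state 2

Analysis:
Safe = {0,1,3,4,5}
R = {0,2,5}
  0: ✓
  2: outside
  5: ✓
reach 2 via tau — violates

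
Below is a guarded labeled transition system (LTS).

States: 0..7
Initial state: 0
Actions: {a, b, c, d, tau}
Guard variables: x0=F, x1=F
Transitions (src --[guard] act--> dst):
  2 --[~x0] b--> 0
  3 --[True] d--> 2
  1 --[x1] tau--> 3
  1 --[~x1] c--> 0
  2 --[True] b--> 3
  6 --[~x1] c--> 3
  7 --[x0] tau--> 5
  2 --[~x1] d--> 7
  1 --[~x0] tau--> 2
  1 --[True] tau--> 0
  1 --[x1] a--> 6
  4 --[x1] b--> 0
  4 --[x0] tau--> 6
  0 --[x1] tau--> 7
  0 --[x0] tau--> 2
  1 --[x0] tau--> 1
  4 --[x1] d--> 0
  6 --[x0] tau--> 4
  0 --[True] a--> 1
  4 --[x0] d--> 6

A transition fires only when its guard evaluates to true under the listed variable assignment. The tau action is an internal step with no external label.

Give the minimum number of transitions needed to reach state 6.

Answer: UNREACHABLE

Trace:
Layered search for 6:
  Layer 0: {0}
  Layer 1: {1}
  Layer 2: {2}
  Layer 3: {3,7}
6 never appears.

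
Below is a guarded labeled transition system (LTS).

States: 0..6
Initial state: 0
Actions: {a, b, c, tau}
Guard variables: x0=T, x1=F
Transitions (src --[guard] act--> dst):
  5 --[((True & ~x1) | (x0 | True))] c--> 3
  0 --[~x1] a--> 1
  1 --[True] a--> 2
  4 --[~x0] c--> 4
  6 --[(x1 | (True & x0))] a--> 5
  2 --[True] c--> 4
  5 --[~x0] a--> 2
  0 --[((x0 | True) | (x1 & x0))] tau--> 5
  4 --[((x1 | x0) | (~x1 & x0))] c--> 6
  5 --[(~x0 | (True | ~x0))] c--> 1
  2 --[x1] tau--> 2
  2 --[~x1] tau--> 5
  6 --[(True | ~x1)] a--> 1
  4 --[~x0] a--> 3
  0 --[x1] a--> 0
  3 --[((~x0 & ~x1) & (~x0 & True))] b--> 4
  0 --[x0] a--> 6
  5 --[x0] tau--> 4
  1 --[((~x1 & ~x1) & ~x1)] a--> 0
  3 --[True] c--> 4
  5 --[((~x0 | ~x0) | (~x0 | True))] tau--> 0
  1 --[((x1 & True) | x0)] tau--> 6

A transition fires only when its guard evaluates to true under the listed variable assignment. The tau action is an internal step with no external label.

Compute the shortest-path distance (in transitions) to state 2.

Breadth-first toward 2:
  depth 0: {0}
  depth 1: {1,5,6}
  depth 2: {2,3,4}
first hit 2 at d=2 via a·a

Answer: 2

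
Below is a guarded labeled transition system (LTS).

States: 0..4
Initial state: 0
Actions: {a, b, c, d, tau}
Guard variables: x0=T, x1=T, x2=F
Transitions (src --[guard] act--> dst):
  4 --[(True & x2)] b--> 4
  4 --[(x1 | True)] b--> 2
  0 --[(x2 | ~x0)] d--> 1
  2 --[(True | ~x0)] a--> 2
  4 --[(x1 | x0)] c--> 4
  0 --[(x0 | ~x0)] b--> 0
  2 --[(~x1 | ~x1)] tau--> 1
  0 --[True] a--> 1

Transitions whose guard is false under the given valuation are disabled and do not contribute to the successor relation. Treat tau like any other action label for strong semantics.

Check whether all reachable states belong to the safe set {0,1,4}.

Inv-set: {0,1,4}
R = {0,1}
  0: ✓
  1: ✓

Answer: INVARIANT HOLDS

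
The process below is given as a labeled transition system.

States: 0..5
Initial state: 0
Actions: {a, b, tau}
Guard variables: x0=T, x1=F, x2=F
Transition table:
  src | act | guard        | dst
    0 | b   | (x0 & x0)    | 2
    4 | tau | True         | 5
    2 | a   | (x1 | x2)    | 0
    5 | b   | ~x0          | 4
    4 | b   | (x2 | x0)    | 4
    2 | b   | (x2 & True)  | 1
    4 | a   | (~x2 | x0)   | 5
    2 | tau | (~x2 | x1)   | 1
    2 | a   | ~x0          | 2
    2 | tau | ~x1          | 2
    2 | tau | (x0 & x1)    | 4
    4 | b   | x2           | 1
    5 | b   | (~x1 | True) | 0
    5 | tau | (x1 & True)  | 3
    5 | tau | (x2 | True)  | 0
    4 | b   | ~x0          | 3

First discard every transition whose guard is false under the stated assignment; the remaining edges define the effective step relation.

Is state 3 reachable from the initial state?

Guard filter leaves 8 enabled edge(s).
L0 = {0}
L1 = {2}  cumulative {0,2}
L2 = {1}  cumulative {0,1,2}
R = {0,1,2}

Answer: UNREACHABLE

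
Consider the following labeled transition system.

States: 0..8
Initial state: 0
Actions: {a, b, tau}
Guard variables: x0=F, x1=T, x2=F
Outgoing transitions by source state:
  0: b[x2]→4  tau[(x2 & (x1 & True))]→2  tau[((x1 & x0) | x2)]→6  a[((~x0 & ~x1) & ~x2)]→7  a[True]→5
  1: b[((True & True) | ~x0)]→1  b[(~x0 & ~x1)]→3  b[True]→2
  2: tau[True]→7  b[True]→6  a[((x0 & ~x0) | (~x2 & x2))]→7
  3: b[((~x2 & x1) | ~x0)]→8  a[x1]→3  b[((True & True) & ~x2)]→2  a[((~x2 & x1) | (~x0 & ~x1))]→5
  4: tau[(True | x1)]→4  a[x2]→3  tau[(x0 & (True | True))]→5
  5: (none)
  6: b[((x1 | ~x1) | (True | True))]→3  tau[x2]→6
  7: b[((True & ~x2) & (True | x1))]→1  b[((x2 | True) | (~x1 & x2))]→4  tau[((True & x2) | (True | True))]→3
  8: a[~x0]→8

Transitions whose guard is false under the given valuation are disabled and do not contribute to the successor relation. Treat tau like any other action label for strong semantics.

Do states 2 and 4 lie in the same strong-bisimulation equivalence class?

Refine partition for ~:
  P[0] = {{0,1,2,3,4,5,6,7,8}}
  P[1] = {{0,8},{1,6},{2,7},{3},{4},{5}}
  P[2] = {{0},{1},{2},{3},{4},{5},{6},{7},{8}}
9 equivalence class(es) (converged in 3)
[2]={2}  [4]={4}

Answer: NOT BISIMILAR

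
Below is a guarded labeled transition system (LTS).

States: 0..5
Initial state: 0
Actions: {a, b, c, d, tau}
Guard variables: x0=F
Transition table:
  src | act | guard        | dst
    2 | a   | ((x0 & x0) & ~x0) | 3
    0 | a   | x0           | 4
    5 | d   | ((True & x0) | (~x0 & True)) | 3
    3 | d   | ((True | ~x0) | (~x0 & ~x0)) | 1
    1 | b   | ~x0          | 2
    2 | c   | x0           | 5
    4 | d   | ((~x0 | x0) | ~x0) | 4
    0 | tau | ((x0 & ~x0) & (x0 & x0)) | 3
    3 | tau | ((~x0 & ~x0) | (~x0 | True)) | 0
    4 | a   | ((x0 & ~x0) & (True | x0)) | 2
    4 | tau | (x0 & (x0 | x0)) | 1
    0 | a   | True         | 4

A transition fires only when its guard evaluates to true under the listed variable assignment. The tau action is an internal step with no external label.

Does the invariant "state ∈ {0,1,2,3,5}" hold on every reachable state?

Answer: INVARIANT VIOLATED at state 4

Working:
Safe = {0,1,2,3,5}
Reach set: {0,4}
  0: safe
  4: outside
reach 4 via a — violates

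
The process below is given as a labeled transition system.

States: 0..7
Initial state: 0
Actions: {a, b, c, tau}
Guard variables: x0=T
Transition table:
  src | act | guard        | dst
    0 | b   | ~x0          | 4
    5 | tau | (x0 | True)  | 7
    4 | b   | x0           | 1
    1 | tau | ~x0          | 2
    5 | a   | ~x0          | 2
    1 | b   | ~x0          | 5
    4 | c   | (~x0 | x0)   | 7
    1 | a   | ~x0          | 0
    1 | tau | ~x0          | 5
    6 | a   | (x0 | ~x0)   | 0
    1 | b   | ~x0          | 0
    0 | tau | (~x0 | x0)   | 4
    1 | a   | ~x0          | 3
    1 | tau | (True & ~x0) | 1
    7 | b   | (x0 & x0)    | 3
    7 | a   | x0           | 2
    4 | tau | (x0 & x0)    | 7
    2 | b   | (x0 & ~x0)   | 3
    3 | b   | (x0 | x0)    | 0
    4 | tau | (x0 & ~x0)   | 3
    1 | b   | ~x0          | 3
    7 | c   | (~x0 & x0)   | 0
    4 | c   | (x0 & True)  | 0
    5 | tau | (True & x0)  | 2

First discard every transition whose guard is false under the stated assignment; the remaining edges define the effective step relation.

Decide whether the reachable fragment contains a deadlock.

Answer: DEADLOCK at state 1

Analysis:
Reach set: {0,1,2,3,4,7}
  0: tau→4  [deg 1]
  1: ∅  [deadlock]
  2: ∅  [deadlock]
  3: b→0  [deg 1]
  4: b→1  c→0  c→7  tau→7  [deg 4]
  7: a→2  b→3  [deg 2]
witness 1: tau·b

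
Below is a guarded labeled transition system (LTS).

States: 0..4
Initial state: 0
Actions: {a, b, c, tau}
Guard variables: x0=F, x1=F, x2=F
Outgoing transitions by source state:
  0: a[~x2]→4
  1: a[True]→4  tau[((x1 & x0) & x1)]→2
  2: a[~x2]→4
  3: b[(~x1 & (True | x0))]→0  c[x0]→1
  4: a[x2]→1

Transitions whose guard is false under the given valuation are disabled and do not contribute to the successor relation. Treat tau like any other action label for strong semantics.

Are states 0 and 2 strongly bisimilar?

Refine partition for ~:
  π0 = {{0,1,2,3,4}}
  π1 = {{0,1,2},{3},{4}}
3 equivalence class(es) (converged in 2)
[0]={0,1,2}  [2]={0,1,2}

Answer: BISIMILAR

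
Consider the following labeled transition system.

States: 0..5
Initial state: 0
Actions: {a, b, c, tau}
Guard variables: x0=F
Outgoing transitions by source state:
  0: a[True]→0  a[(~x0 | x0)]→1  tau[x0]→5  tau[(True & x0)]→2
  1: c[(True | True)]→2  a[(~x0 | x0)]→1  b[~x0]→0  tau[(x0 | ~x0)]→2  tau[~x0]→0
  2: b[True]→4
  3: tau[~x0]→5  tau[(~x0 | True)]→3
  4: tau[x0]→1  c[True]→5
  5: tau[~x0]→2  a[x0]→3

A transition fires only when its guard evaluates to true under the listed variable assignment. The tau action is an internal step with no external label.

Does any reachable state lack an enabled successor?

R = {0,1,2,4,5}
  0: a→0  a→1  [2 exit(s)]
  1: a→1  b→0  c→2  tau→0  tau→2  [5 exit(s)]
  2: b→4  [1 exit(s)]
  4: c→5  [1 exit(s)]
  5: tau→2  [1 exit(s)]

Answer: DEADLOCK-FREE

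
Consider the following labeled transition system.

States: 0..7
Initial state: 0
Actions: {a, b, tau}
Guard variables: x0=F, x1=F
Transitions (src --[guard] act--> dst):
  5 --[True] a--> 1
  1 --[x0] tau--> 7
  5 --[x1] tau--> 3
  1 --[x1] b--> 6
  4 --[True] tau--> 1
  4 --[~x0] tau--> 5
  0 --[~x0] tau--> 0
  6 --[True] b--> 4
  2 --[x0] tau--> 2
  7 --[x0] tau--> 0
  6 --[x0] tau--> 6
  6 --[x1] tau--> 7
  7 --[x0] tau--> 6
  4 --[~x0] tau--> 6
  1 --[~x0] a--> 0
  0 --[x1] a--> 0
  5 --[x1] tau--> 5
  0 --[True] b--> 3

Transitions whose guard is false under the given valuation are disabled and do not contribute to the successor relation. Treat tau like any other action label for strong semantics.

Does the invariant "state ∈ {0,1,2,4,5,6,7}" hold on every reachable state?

Safe = {0,1,2,4,5,6,7}
R = {0,3}
  0: ok
  3: outside
witness against invariant: b → 3

Answer: INVARIANT VIOLATED at state 3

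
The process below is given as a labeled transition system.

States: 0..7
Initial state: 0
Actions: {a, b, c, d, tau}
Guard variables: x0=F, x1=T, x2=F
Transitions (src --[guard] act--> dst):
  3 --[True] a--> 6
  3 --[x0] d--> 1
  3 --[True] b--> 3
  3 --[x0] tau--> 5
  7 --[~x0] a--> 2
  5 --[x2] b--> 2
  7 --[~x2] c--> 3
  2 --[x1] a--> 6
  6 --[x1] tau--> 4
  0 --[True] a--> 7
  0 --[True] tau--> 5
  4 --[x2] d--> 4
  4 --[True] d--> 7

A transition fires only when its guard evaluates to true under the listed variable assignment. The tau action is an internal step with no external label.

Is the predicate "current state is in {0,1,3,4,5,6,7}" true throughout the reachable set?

Safe = {0,1,3,4,5,6,7}
Reach set: {0,2,3,4,5,6,7}
  0: ok
  2: outside
  3: ok
  4: ok
  5: ok
  6: ok
  7: ok
witness against invariant: a·a → 2

Answer: INVARIANT VIOLATED at state 2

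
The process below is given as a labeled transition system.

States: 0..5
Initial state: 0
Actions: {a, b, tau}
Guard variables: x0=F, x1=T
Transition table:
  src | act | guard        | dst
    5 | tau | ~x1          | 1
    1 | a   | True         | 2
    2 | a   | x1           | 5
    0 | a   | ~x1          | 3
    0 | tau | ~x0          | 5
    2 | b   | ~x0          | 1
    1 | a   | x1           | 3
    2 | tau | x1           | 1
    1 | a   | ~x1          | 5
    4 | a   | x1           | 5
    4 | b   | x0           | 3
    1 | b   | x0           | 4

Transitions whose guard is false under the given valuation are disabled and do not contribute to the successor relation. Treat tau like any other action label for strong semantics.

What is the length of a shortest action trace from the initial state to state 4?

Answer: UNREACHABLE

Analysis:
BFS to 4:
  depth 0: {0}
  depth 1: {5}
4 never appears.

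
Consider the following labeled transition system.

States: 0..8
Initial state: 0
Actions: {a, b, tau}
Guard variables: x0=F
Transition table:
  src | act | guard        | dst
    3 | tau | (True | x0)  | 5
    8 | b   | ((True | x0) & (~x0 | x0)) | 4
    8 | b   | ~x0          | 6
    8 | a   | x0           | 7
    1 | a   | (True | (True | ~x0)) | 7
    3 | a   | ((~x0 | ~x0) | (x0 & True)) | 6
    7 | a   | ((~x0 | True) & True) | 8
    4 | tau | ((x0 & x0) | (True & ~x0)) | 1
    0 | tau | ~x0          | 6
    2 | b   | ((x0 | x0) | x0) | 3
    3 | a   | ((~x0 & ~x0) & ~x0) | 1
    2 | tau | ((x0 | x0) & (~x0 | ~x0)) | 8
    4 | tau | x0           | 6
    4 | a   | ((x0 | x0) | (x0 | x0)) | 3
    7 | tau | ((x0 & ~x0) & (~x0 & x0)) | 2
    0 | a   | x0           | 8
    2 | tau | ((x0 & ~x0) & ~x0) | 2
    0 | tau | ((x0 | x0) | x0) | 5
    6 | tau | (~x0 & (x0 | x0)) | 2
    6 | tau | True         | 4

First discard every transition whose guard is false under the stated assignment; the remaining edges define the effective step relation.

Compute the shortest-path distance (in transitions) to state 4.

Breadth-first toward 4:
  depth 0: {0}
  depth 1: {6}
  depth 2: {4}
first hit 4 at d=2 via tau·tau

Answer: 2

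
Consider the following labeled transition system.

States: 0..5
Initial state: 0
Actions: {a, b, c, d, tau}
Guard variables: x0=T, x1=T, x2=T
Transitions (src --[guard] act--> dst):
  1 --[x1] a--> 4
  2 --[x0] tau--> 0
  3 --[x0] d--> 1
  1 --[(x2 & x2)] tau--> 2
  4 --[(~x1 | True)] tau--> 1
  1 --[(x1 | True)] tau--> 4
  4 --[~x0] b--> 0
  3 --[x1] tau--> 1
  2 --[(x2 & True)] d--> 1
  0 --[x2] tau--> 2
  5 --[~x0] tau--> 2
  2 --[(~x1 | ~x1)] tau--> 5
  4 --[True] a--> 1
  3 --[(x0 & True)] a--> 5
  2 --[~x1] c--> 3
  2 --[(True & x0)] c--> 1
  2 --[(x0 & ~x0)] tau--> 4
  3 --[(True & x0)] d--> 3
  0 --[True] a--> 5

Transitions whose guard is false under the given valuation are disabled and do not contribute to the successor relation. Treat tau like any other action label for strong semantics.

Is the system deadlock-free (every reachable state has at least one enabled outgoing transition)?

R = {0,1,2,4,5}
  0: a→5  tau→2  [2 exit(s)]
  1: a→4  tau→2  tau→4  [3 exit(s)]
  2: c→1  d→1  tau→0  [3 exit(s)]
  4: a→1  tau→1  [2 exit(s)]
  5: ∅  [deadlock]
Path to 5: a

Answer: DEADLOCK at state 5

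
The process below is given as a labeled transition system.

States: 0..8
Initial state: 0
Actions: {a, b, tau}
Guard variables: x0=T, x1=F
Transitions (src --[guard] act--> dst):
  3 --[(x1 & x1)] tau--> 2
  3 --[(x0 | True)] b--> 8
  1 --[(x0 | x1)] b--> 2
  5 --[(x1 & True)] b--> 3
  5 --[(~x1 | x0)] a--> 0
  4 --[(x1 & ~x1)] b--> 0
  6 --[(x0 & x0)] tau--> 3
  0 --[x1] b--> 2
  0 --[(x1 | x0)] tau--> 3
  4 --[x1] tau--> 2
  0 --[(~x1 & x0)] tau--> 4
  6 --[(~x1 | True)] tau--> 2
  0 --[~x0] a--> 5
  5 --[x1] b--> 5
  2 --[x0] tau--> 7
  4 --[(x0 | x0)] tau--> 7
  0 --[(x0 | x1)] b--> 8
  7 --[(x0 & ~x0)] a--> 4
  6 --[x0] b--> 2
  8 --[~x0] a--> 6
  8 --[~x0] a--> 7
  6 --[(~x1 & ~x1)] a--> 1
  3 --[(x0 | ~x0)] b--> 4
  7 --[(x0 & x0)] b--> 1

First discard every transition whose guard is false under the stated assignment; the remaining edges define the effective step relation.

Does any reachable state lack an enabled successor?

Reachable = {0,1,2,3,4,7,8}
  0: b→8  tau→3  tau→4  [3 out]
  1: b→2  [1 out]
  2: tau→7  [1 out]
  3: b→4  b→8  [2 out]
  4: tau→7  [1 out]
  7: b→1  [1 out]
  8: ∅  [deadlock]
Path to 8: b

Answer: DEADLOCK at state 8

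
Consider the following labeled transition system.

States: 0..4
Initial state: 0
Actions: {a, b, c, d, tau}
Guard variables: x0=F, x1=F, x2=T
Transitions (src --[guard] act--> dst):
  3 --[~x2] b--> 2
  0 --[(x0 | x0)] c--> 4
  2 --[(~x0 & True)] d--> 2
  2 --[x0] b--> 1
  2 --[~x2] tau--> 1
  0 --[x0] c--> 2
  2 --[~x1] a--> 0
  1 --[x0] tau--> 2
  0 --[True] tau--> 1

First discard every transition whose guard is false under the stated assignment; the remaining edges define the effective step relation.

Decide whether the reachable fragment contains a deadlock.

Reach set: {0,1}
  0: tau→1  [1 out]
  1: ∅  [no exit]
trace reaching 1: tau

Answer: DEADLOCK at state 1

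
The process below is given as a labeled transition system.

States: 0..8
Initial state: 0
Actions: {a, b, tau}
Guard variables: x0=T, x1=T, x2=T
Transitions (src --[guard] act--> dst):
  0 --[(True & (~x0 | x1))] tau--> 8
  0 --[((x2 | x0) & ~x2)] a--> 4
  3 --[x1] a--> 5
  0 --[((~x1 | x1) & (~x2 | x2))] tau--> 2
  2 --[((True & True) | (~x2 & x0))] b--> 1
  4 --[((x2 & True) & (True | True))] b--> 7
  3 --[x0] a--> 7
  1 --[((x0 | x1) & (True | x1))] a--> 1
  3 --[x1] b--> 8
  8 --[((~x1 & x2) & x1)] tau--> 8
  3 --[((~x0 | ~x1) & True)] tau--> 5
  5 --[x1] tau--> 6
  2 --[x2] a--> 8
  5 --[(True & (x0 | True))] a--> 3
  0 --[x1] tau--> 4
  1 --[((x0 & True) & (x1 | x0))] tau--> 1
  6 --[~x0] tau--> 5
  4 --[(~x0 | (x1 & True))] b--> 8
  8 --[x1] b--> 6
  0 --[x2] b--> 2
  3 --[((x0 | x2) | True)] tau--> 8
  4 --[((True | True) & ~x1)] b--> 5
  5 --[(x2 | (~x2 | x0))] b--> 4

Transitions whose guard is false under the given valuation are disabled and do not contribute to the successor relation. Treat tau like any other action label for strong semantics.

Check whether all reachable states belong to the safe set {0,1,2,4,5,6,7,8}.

Answer: INVARIANT HOLDS

Analysis:
Safe = {0,1,2,4,5,6,7,8}
Reach set: {0,1,2,4,6,7,8}
  0: ok
  1: ok
  2: ok
  4: ok
  6: ok
  7: ok
  8: ok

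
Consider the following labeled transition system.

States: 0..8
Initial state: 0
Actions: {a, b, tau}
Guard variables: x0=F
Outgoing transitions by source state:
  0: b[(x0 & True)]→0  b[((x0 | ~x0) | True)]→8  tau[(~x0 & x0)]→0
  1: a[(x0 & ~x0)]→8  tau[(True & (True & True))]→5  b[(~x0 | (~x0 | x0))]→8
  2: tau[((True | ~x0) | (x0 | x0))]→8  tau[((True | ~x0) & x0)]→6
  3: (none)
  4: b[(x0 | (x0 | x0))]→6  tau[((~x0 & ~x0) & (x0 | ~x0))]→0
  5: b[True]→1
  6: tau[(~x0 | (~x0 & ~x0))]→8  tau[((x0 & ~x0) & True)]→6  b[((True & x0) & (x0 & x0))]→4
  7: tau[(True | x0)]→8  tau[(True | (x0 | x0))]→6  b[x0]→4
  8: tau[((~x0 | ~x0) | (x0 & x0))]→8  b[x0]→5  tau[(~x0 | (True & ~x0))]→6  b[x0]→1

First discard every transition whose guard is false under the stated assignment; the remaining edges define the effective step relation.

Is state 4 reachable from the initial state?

11 transition(s) survive guard evaluation.
depth 0: {0}
depth 1: {8}  cumulative {0,8}
depth 2: {6}  cumulative {0,6,8}
Reach set: {0,6,8}

Answer: UNREACHABLE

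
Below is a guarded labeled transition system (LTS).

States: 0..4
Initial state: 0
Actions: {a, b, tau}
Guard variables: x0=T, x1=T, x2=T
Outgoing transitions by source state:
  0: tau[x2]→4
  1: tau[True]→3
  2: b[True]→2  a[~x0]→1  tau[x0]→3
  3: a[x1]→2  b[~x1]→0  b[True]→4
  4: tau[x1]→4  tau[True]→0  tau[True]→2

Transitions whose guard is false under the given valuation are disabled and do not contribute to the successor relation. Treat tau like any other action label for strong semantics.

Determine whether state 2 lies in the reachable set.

Guard filter leaves 9 enabled edge(s).
depth 0: {0}
depth 1: {4}  now seen {0,4}
depth 2: {2}  now seen {0,2,4}
depth 3: {3}  now seen {0,2,3,4}
Reachable = {0,2,3,4}
trace reaching 2: tau·tau

Answer: REACHABLE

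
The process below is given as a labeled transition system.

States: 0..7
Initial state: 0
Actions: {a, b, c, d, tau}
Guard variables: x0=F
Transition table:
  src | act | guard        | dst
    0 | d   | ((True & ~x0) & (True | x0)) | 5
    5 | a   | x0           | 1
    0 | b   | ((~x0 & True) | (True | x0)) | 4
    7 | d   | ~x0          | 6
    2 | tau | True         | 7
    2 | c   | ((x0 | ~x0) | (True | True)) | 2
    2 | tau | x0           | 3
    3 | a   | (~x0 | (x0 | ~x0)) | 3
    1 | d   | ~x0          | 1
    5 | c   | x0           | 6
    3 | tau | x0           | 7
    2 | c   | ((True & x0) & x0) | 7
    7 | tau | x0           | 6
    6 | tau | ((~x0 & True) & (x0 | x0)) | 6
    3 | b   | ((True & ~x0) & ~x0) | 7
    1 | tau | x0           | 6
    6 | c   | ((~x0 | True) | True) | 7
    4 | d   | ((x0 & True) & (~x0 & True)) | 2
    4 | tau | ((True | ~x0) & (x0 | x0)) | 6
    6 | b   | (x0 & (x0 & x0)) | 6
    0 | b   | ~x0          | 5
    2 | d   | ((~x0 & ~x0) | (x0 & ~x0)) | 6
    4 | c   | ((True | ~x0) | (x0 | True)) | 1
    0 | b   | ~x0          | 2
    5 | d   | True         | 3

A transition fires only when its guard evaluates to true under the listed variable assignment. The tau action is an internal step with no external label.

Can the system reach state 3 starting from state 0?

After dropping false guards: 14 live edges.
Layer 0: {0}
Layer 1: {2,4,5}  now seen {0,2,4,5}
Layer 2: {1,3,6,7}  now seen {0,1,2,3,4,5,6,7}
Reach set: {0,1,2,3,4,5,6,7}
witness 3: d·d

Answer: REACHABLE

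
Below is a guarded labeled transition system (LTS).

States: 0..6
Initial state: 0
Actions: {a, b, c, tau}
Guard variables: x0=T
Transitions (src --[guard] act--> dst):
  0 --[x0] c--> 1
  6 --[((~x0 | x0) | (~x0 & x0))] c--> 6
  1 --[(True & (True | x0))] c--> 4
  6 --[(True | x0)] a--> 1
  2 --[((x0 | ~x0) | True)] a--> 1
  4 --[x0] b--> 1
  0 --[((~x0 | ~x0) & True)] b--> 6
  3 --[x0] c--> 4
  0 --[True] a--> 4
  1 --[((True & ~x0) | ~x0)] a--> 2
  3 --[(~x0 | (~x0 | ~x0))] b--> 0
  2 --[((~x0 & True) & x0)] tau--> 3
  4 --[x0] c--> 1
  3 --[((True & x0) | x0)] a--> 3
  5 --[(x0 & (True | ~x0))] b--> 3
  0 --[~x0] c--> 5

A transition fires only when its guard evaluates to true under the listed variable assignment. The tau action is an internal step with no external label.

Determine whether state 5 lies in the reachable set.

Answer: UNREACHABLE

Working:
Guard filter leaves 11 enabled edge(s).
Layer 0: {0}
Layer 1: {1,4}  cumulative {0,1,4}
R = {0,1,4}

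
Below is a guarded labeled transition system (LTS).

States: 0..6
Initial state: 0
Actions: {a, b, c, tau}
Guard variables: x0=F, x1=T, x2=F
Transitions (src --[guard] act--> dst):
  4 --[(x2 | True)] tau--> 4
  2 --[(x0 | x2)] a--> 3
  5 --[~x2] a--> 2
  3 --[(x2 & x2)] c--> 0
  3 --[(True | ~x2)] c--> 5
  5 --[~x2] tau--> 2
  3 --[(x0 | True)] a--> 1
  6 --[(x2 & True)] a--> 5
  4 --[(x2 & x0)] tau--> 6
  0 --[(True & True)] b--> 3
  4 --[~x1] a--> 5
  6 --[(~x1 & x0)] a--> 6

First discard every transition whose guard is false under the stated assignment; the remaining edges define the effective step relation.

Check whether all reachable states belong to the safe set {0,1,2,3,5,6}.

Answer: INVARIANT HOLDS

Trace:
Allowed set {0,1,2,3,5,6}
R = {0,1,2,3,5}
  0: ok
  1: ok
  2: ok
  3: ok
  5: ok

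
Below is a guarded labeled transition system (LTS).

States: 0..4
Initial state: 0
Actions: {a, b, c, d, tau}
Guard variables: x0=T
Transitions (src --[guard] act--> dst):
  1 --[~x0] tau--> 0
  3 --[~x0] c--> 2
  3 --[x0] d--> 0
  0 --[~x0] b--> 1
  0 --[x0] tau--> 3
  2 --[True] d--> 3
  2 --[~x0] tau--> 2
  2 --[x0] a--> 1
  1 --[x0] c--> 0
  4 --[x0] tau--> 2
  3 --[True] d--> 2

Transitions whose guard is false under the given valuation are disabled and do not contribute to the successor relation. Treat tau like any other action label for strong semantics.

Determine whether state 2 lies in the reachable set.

After dropping false guards: 7 live edges.
L0 = {0}
L1 = {3}  cumulative {0,3}
L2 = {2}  cumulative {0,2,3}
L3 = {1}  cumulative {0,1,2,3}
R = {0,1,2,3}
trace reaching 2: tau·d

Answer: REACHABLE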